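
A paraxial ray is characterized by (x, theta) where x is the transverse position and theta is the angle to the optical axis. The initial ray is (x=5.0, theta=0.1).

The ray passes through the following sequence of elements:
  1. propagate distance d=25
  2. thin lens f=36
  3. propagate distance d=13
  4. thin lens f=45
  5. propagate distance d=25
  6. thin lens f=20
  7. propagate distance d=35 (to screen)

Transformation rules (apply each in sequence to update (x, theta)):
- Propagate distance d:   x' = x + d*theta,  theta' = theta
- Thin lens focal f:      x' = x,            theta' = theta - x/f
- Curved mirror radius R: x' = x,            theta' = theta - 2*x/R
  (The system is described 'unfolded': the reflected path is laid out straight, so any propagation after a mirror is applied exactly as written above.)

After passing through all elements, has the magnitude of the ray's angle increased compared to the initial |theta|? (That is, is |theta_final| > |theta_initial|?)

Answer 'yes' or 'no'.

Initial: x=5.0000 theta=0.1000
After 1 (propagate distance d=25): x=7.5000 theta=0.1000
After 2 (thin lens f=36): x=7.5000 theta=-13/120 (≈-0.1083)
After 3 (propagate distance d=13): x=731/120 (≈6.0917) theta=-13/120 (≈-0.1083)
After 4 (thin lens f=45): x=731/120 (≈6.0917) theta=-329/1350 (≈-0.2437)
After 5 (propagate distance d=25): x=-1/1080 (≈-0.0009) theta=-329/1350 (≈-0.2437)
After 6 (thin lens f=20): x=-1/1080 (≈-0.0009) theta=-5263/21600 (≈-0.2437)
After 7 (propagate distance d=35 (to screen)): x=-7369/864 (≈-8.5289) theta=-5263/21600 (≈-0.2437)
|theta_initial|=0.1000 |theta_final|=5263/21600 (≈0.2437) -> increased

Answer: yes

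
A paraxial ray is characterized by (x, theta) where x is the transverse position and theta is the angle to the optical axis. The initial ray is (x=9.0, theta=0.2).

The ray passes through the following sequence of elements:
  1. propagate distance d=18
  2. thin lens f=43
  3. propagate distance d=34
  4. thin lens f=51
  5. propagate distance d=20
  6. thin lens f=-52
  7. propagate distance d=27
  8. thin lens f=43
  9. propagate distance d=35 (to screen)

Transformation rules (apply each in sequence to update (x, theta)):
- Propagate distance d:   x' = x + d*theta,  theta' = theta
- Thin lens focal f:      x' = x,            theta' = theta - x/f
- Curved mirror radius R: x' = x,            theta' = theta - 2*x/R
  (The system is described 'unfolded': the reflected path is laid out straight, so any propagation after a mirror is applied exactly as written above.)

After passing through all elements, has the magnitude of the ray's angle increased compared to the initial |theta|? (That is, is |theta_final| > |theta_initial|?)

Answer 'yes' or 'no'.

Answer: no

Derivation:
Initial: x=9.0000 theta=0.2000
After 1 (propagate distance d=18): x=12.6000 theta=0.2000
After 2 (thin lens f=43): x=12.6000 theta=-4/43 (≈-0.0930)
After 3 (propagate distance d=34): x=2029/215 (≈9.4372) theta=-4/43 (≈-0.0930)
After 4 (thin lens f=51): x=2029/215 (≈9.4372) theta=-3049/10965 (≈-0.2781)
After 5 (propagate distance d=20): x=42499/10965 (≈3.8759) theta=-3049/10965 (≈-0.2781)
After 6 (thin lens f=-52): x=42499/10965 (≈3.8759) theta=-38683/190060 (≈-0.2035)
After 7 (propagate distance d=27): x=-184675/114036 (≈-1.6194) theta=-38683/190060 (≈-0.2035)
After 8 (thin lens f=43): x=-184675/114036 (≈-1.6194) theta=-1016683/6129435 (≈-0.1659)
After 9 (propagate distance d=35 (to screen)): x=-36408149/4903548 (≈-7.4249) theta=-1016683/6129435 (≈-0.1659)
|theta_initial|=0.2000 |theta_final|=1016683/6129435 (≈0.1659) -> not increased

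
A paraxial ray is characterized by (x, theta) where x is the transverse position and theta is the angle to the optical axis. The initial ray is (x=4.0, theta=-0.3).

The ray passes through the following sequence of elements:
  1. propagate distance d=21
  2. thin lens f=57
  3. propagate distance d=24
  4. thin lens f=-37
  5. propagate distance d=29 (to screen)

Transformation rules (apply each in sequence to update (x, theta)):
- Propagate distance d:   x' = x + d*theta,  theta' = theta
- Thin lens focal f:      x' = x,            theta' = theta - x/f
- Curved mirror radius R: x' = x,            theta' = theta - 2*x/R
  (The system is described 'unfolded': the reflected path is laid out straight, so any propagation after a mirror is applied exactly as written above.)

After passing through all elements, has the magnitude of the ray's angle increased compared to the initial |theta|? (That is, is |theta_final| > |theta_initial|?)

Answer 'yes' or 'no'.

Initial: x=4.0000 theta=-0.3000
After 1 (propagate distance d=21): x=-2.3000 theta=-0.3000
After 2 (thin lens f=57): x=-2.3000 theta=-74/285 (≈-0.2596)
After 3 (propagate distance d=24): x=-1621/190 (≈-8.5316) theta=-74/285 (≈-0.2596)
After 4 (thin lens f=-37): x=-1621/190 (≈-8.5316) theta=-10339/21090 (≈-0.4902)
After 5 (propagate distance d=29 (to screen)): x=-239881/10545 (≈-22.7483) theta=-10339/21090 (≈-0.4902)
|theta_initial|=0.3000 |theta_final|=10339/21090 (≈0.4902) -> increased

Answer: yes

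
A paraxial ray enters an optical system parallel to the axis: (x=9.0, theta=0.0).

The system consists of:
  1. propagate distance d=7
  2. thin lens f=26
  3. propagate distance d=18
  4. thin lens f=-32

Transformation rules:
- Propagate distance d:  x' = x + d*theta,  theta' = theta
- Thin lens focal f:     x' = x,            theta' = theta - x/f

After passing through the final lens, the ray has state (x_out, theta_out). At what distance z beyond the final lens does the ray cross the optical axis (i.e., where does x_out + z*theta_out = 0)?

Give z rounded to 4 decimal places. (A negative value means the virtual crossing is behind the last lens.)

Answer: 10.6667

Derivation:
Initial: x=9.0000 theta=0.0000
After 1 (propagate distance d=7): x=9.0000 theta=0.0000
After 2 (thin lens f=26): x=9.0000 theta=-9/26 (≈-0.3462)
After 3 (propagate distance d=18): x=36/13 (≈2.7692) theta=-9/26 (≈-0.3462)
After 4 (thin lens f=-32): x=36/13 (≈2.7692) theta=-27/104 (≈-0.2596)
z_focus = -x_out/theta_out = -(36/13)/(-27/104) = 32/3 ≈ 10.6667
Rounded to 4 decimal places: z = 10.6667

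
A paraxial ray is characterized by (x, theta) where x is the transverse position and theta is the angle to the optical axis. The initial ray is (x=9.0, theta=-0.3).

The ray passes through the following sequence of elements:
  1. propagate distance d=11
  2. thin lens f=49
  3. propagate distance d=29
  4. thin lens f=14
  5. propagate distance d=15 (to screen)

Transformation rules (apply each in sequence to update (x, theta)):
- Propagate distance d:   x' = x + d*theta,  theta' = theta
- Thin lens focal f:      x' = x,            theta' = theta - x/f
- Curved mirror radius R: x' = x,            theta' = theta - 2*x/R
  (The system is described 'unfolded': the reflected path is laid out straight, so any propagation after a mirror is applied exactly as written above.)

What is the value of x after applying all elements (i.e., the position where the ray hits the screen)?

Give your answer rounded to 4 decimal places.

Answer: -5.7897

Derivation:
Initial: x=9.0000 theta=-0.3000
After 1 (propagate distance d=11): x=5.7000 theta=-0.3000
After 2 (thin lens f=49): x=5.7000 theta=-102/245 (≈-0.4163)
After 3 (propagate distance d=29): x=-3123/490 (≈-6.3735) theta=-102/245 (≈-0.4163)
After 4 (thin lens f=14): x=-3123/490 (≈-6.3735) theta=267/6860 (≈0.0389)
After 5 (propagate distance d=15 (to screen)): x=-39717/6860 (≈-5.7897) theta=267/6860 (≈0.0389)
Rounded to 4 decimal places: x = -5.7897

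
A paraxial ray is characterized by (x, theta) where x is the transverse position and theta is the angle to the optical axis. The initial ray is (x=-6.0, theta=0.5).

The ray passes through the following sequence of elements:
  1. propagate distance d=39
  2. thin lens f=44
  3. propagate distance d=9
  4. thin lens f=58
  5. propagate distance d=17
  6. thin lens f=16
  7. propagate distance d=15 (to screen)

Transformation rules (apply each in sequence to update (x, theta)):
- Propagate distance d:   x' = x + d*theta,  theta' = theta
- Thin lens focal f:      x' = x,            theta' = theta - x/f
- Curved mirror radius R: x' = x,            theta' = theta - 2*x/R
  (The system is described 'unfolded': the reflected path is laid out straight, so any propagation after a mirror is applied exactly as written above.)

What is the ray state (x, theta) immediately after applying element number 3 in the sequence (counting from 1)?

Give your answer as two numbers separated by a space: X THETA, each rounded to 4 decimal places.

Answer: 15.2386 0.1932

Derivation:
Initial: x=-6.0000 theta=0.5000
After 1 (propagate distance d=39): x=13.5000 theta=0.5000
After 2 (thin lens f=44): x=13.5000 theta=17/88 (≈0.1932)
After 3 (propagate distance d=9): x=1341/88 (≈15.2386) theta=17/88 (≈0.1932)
Rounded to 4 decimal places: x = 15.2386, theta = 0.1932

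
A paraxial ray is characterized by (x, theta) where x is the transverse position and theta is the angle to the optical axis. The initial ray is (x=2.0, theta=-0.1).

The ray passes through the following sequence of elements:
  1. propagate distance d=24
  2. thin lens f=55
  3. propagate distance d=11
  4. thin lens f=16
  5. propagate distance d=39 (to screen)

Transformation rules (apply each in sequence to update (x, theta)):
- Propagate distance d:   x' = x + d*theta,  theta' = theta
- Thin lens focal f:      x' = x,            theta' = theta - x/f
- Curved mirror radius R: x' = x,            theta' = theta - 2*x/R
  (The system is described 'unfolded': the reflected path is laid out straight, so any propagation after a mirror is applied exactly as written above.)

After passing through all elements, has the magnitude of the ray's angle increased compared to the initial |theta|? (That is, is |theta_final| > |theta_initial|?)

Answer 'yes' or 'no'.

Initial: x=2.0000 theta=-0.1000
After 1 (propagate distance d=24): x=-0.4000 theta=-0.1000
After 2 (thin lens f=55): x=-0.4000 theta=-51/550 (≈-0.0927)
After 3 (propagate distance d=11): x=-1.4200 theta=-51/550 (≈-0.0927)
After 4 (thin lens f=16): x=-1.4200 theta=-7/1760 (≈-0.0040)
After 5 (propagate distance d=39 (to screen)): x=-13861/8800 (≈-1.5751) theta=-7/1760 (≈-0.0040)
|theta_initial|=0.1000 |theta_final|=7/1760 (≈0.0040) -> not increased

Answer: no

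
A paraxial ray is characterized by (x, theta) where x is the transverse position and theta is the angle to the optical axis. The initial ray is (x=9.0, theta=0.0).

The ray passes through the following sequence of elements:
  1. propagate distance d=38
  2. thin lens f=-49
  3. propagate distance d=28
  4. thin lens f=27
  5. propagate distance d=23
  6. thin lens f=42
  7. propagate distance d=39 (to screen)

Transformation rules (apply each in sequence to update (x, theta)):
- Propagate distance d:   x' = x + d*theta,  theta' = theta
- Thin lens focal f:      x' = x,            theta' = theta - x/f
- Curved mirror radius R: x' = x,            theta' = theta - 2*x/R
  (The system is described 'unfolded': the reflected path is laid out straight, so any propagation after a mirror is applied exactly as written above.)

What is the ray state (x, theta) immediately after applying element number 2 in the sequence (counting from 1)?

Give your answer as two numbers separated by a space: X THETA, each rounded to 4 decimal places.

Answer: 9.0000 0.1837

Derivation:
Initial: x=9.0000 theta=0.0000
After 1 (propagate distance d=38): x=9.0000 theta=0.0000
After 2 (thin lens f=-49): x=9.0000 theta=9/49 (≈0.1837)
Rounded to 4 decimal places: x = 9.0000, theta = 0.1837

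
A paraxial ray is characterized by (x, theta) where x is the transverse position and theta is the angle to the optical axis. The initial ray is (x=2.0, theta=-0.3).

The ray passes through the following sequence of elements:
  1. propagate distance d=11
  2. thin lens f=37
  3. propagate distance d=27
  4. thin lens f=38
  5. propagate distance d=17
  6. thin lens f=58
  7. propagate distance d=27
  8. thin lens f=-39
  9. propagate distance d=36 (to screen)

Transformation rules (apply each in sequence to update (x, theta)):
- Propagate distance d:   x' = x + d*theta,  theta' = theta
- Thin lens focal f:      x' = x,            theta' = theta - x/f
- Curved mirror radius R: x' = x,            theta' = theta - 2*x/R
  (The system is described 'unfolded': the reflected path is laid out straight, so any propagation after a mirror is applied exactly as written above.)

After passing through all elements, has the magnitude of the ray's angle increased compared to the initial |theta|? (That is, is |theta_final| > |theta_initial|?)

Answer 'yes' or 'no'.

Answer: no

Derivation:
Initial: x=2.0000 theta=-0.3000
After 1 (propagate distance d=11): x=-1.3000 theta=-0.3000
After 2 (thin lens f=37): x=-1.3000 theta=-49/185 (≈-0.2649)
After 3 (propagate distance d=27): x=-3127/370 (≈-8.4514) theta=-49/185 (≈-0.2649)
After 4 (thin lens f=38): x=-3127/370 (≈-8.4514) theta=-597/14060 (≈-0.0425)
After 5 (propagate distance d=17): x=-25795/2812 (≈-9.1732) theta=-597/14060 (≈-0.0425)
After 6 (thin lens f=58): x=-25795/2812 (≈-9.1732) theta=94349/815480 (≈0.1157)
After 7 (propagate distance d=27): x=-4933127/815480 (≈-6.0494) theta=94349/815480 (≈0.1157)
After 8 (thin lens f=-39): x=-4933127/815480 (≈-6.0494) theta=-313379/7950930 (≈-0.0394)
After 9 (propagate distance d=36 (to screen)): x=-79172843/10601240 (≈-7.4683) theta=-313379/7950930 (≈-0.0394)
|theta_initial|=0.3000 |theta_final|=313379/7950930 (≈0.0394) -> not increased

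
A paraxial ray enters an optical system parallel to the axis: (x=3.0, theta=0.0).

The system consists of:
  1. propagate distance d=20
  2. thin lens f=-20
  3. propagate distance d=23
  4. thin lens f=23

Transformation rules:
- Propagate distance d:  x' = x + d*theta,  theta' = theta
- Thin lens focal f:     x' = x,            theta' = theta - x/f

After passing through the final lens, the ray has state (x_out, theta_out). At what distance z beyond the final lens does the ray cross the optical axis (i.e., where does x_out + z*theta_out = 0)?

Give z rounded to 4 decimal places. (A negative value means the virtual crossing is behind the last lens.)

Initial: x=3.0000 theta=0.0000
After 1 (propagate distance d=20): x=3.0000 theta=0.0000
After 2 (thin lens f=-20): x=3.0000 theta=0.1500
After 3 (propagate distance d=23): x=6.4500 theta=0.1500
After 4 (thin lens f=23): x=6.4500 theta=-3/23 (≈-0.1304)
z_focus = -x_out/theta_out = -(6.4500)/(-3/23) = 49.4500
Rounded to 4 decimal places: z = 49.4500

Answer: 49.4500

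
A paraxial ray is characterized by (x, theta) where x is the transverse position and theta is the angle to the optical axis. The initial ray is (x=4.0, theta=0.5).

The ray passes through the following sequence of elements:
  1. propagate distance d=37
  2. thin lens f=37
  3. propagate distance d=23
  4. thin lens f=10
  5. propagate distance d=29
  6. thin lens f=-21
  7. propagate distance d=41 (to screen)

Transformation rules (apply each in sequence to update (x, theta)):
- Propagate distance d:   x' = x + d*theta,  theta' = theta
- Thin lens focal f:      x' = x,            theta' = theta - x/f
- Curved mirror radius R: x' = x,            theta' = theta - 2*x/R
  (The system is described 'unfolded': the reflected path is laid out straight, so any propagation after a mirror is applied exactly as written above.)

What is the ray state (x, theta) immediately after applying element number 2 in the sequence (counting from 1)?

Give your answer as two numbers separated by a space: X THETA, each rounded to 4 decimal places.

Initial: x=4.0000 theta=0.5000
After 1 (propagate distance d=37): x=22.5000 theta=0.5000
After 2 (thin lens f=37): x=22.5000 theta=-4/37 (≈-0.1081)
Rounded to 4 decimal places: x = 22.5000, theta = -0.1081

Answer: 22.5000 -0.1081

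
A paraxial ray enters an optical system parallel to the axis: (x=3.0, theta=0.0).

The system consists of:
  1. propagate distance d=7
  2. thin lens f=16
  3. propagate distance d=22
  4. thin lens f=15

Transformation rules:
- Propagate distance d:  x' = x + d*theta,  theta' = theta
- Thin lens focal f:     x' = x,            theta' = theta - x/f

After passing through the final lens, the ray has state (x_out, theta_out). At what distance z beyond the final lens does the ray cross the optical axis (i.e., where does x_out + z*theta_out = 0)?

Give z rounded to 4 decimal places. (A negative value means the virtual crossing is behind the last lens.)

Initial: x=3.0000 theta=0.0000
After 1 (propagate distance d=7): x=3.0000 theta=0.0000
After 2 (thin lens f=16): x=3.0000 theta=-0.1875
After 3 (propagate distance d=22): x=-1.1250 theta=-0.1875
After 4 (thin lens f=15): x=-1.1250 theta=-0.1125
z_focus = -x_out/theta_out = -(-1.1250)/(-0.1125) = -10.0000
Rounded to 4 decimal places: z = -10.0000

Answer: -10.0000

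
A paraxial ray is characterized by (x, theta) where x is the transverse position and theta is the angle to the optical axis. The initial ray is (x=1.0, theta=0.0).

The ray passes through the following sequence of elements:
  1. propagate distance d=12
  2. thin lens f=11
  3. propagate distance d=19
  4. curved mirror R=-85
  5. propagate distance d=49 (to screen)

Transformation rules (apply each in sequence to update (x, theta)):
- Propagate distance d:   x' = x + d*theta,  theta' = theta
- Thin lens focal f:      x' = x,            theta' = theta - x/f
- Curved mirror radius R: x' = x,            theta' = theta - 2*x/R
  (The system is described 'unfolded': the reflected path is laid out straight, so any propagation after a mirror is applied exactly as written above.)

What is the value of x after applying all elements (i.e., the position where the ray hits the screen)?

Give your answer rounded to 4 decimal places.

Answer: -6.0203

Derivation:
Initial: x=1.0000 theta=0.0000
After 1 (propagate distance d=12): x=1.0000 theta=0.0000
After 2 (thin lens f=11): x=1.0000 theta=-1/11 (≈-0.0909)
After 3 (propagate distance d=19): x=-8/11 (≈-0.7273) theta=-1/11 (≈-0.0909)
After 4 (curved mirror R=-85): x=-8/11 (≈-0.7273) theta=-101/935 (≈-0.1080)
After 5 (propagate distance d=49 (to screen)): x=-5629/935 (≈-6.0203) theta=-101/935 (≈-0.1080)
Rounded to 4 decimal places: x = -6.0203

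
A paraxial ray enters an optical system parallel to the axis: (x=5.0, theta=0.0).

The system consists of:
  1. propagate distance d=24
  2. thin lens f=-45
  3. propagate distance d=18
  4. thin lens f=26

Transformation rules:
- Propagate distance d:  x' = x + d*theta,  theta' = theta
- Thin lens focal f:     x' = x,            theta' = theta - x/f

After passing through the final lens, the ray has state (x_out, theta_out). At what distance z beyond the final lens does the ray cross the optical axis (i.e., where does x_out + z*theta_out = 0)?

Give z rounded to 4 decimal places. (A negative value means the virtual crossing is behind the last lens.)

Answer: 44.2703

Derivation:
Initial: x=5.0000 theta=0.0000
After 1 (propagate distance d=24): x=5.0000 theta=0.0000
After 2 (thin lens f=-45): x=5.0000 theta=1/9 (≈0.1111)
After 3 (propagate distance d=18): x=7.0000 theta=1/9 (≈0.1111)
After 4 (thin lens f=26): x=7.0000 theta=-37/234 (≈-0.1581)
z_focus = -x_out/theta_out = -(7.0000)/(-37/234) = 1638/37 ≈ 44.2703
Rounded to 4 decimal places: z = 44.2703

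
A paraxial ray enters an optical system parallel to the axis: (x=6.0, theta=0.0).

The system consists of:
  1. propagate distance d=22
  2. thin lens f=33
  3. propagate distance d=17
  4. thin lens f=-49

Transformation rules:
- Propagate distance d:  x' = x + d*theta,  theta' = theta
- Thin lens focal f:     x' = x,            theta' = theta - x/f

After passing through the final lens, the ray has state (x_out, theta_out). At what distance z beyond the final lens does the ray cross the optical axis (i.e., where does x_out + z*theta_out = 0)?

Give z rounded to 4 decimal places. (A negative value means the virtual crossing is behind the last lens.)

Answer: 23.7576

Derivation:
Initial: x=6.0000 theta=0.0000
After 1 (propagate distance d=22): x=6.0000 theta=0.0000
After 2 (thin lens f=33): x=6.0000 theta=-2/11 (≈-0.1818)
After 3 (propagate distance d=17): x=32/11 (≈2.9091) theta=-2/11 (≈-0.1818)
After 4 (thin lens f=-49): x=32/11 (≈2.9091) theta=-6/49 (≈-0.1224)
z_focus = -x_out/theta_out = -(32/11)/(-6/49) = 784/33 ≈ 23.7576
Rounded to 4 decimal places: z = 23.7576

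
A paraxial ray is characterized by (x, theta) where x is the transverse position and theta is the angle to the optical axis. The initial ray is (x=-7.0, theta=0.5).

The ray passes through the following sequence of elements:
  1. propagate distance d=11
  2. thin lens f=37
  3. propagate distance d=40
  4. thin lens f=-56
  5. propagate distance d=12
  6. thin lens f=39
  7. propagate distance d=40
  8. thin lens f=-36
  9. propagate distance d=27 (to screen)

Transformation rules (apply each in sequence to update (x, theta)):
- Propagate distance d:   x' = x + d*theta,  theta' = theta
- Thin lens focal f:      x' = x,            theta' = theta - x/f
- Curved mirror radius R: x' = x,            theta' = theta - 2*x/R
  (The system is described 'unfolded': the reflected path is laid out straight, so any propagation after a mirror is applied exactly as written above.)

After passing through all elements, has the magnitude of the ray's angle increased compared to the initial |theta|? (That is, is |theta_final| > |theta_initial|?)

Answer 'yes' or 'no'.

Initial: x=-7.0000 theta=0.5000
After 1 (propagate distance d=11): x=-1.5000 theta=0.5000
After 2 (thin lens f=37): x=-1.5000 theta=20/37 (≈0.5405)
After 3 (propagate distance d=40): x=1489/74 (≈20.1216) theta=20/37 (≈0.5405)
After 4 (thin lens f=-56): x=1489/74 (≈20.1216) theta=3729/4144 (≈0.8999)
After 5 (propagate distance d=12): x=32033/1036 (≈30.9199) theta=3729/4144 (≈0.8999)
After 6 (thin lens f=39): x=32033/1036 (≈30.9199) theta=17299/161616 (≈0.1070)
After 7 (propagate distance d=40): x=1422277/40404 (≈35.2014) theta=17299/161616 (≈0.1070)
After 8 (thin lens f=-36): x=1422277/40404 (≈35.2014) theta=14089/12987 (≈1.0849)
After 9 (propagate distance d=27 (to screen)): x=2605753/40404 (≈64.4925) theta=14089/12987 (≈1.0849)
|theta_initial|=0.5000 |theta_final|=14089/12987 (≈1.0849) -> increased

Answer: yes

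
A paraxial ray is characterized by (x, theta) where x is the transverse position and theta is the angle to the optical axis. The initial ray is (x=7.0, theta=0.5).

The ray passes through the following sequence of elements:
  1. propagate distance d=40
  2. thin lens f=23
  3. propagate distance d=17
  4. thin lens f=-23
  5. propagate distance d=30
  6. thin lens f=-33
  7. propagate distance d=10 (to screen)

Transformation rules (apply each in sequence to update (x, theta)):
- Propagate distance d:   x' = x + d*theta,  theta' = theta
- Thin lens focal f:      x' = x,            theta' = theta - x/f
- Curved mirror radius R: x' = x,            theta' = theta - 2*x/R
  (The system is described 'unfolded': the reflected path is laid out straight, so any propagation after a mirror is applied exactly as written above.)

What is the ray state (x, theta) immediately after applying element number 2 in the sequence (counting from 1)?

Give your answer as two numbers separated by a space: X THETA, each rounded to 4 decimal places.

Answer: 27.0000 -0.6739

Derivation:
Initial: x=7.0000 theta=0.5000
After 1 (propagate distance d=40): x=27.0000 theta=0.5000
After 2 (thin lens f=23): x=27.0000 theta=-31/46 (≈-0.6739)
Rounded to 4 decimal places: x = 27.0000, theta = -0.6739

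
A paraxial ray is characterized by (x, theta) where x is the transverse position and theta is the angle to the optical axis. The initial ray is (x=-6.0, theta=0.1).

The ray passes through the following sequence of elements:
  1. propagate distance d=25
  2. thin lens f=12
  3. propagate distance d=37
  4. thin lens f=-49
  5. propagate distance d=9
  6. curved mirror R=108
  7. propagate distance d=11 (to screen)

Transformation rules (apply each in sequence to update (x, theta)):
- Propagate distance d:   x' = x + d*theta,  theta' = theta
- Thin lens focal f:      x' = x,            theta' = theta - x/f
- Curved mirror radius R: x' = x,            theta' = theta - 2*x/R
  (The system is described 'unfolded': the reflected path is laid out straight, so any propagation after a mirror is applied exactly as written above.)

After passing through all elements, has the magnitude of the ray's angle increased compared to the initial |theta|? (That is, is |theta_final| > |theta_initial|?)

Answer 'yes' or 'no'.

Answer: yes

Derivation:
Initial: x=-6.0000 theta=0.1000
After 1 (propagate distance d=25): x=-3.5000 theta=0.1000
After 2 (thin lens f=12): x=-3.5000 theta=47/120 (≈0.3917)
After 3 (propagate distance d=37): x=1319/120 (≈10.9917) theta=47/120 (≈0.3917)
After 4 (thin lens f=-49): x=1319/120 (≈10.9917) theta=1811/2940 (≈0.6160)
After 5 (propagate distance d=9): x=97229/5880 (≈16.5355) theta=1811/2940 (≈0.6160)
After 6 (curved mirror R=108): x=97229/5880 (≈16.5355) theta=98359/317520 (≈0.3098)
After 7 (propagate distance d=11 (to screen)): x=1266463/63504 (≈19.9430) theta=98359/317520 (≈0.3098)
|theta_initial|=0.1000 |theta_final|=98359/317520 (≈0.3098) -> increased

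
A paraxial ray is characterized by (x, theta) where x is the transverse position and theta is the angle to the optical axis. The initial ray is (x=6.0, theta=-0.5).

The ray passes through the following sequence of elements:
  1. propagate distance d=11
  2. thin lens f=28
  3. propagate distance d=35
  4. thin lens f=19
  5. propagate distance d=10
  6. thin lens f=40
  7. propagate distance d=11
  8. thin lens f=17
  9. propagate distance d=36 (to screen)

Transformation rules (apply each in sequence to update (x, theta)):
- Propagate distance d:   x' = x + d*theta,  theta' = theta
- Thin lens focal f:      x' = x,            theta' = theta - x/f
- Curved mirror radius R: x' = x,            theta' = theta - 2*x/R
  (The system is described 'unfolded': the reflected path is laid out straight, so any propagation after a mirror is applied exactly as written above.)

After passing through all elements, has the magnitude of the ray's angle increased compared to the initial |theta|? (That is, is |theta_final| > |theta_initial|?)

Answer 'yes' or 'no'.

Answer: yes

Derivation:
Initial: x=6.0000 theta=-0.5000
After 1 (propagate distance d=11): x=0.5000 theta=-0.5000
After 2 (thin lens f=28): x=0.5000 theta=-29/56 (≈-0.5179)
After 3 (propagate distance d=35): x=-17.6250 theta=-29/56 (≈-0.5179)
After 4 (thin lens f=19): x=-17.6250 theta=109/266 (≈0.4098)
After 5 (propagate distance d=10): x=-14393/1064 (≈-13.5273) theta=109/266 (≈0.4098)
After 6 (thin lens f=40): x=-14393/1064 (≈-13.5273) theta=31833/42560 (≈0.7480)
After 7 (propagate distance d=11): x=-225557/42560 (≈-5.2997) theta=31833/42560 (≈0.7480)
After 8 (thin lens f=17): x=-225557/42560 (≈-5.2997) theta=383359/361760 (≈1.0597)
After 9 (propagate distance d=36 (to screen)): x=23767379/723520 (≈32.8497) theta=383359/361760 (≈1.0597)
|theta_initial|=0.5000 |theta_final|=383359/361760 (≈1.0597) -> increased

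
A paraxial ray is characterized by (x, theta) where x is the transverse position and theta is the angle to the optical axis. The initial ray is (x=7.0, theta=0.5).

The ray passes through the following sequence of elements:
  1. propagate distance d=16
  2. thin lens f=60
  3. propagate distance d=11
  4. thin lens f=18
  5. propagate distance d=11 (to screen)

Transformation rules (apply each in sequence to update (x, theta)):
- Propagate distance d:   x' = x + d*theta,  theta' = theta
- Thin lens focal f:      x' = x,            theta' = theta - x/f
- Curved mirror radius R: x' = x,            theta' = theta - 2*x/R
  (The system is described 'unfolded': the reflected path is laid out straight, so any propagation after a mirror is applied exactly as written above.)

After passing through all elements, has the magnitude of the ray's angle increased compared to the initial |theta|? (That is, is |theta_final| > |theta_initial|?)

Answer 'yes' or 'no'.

Initial: x=7.0000 theta=0.5000
After 1 (propagate distance d=16): x=15.0000 theta=0.5000
After 2 (thin lens f=60): x=15.0000 theta=0.2500
After 3 (propagate distance d=11): x=17.7500 theta=0.2500
After 4 (thin lens f=18): x=17.7500 theta=-53/72 (≈-0.7361)
After 5 (propagate distance d=11 (to screen)): x=695/72 (≈9.6528) theta=-53/72 (≈-0.7361)
|theta_initial|=0.5000 |theta_final|=53/72 (≈0.7361) -> increased

Answer: yes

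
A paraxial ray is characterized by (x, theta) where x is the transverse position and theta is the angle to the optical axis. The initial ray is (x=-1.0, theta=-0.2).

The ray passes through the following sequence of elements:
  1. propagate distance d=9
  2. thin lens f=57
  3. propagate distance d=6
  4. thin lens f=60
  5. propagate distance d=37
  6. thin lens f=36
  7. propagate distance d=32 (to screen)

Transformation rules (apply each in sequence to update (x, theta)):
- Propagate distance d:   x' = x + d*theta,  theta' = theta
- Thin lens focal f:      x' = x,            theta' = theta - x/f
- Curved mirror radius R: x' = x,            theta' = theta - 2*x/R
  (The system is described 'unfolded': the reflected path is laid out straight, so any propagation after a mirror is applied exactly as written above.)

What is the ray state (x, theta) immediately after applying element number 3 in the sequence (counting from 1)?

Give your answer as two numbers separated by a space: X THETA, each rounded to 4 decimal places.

Answer: -3.7053 -0.1509

Derivation:
Initial: x=-1.0000 theta=-0.2000
After 1 (propagate distance d=9): x=-2.8000 theta=-0.2000
After 2 (thin lens f=57): x=-2.8000 theta=-43/285 (≈-0.1509)
After 3 (propagate distance d=6): x=-352/95 (≈-3.7053) theta=-43/285 (≈-0.1509)
Rounded to 4 decimal places: x = -3.7053, theta = -0.1509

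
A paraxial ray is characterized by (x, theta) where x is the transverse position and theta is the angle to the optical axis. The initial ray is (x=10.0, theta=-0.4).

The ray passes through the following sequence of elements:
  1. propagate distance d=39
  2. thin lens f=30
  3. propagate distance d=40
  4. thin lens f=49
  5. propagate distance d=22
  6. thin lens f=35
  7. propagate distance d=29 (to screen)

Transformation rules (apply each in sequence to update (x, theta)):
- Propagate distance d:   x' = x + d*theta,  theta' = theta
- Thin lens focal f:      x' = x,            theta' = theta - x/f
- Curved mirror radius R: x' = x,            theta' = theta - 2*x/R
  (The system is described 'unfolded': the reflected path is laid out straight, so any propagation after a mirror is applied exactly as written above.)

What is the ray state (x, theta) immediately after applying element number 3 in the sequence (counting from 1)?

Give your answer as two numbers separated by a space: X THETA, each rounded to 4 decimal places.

Answer: -14.1333 -0.2133

Derivation:
Initial: x=10.0000 theta=-0.4000
After 1 (propagate distance d=39): x=-5.6000 theta=-0.4000
After 2 (thin lens f=30): x=-5.6000 theta=-16/75 (≈-0.2133)
After 3 (propagate distance d=40): x=-212/15 (≈-14.1333) theta=-16/75 (≈-0.2133)
Rounded to 4 decimal places: x = -14.1333, theta = -0.2133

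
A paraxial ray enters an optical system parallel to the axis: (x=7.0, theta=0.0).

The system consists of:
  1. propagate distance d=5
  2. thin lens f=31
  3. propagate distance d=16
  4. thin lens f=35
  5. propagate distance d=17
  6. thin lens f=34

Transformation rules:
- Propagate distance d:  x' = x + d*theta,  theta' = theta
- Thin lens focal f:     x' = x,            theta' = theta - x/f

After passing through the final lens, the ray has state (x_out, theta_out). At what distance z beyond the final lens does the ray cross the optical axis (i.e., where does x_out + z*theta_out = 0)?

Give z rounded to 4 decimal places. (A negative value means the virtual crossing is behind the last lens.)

Initial: x=7.0000 theta=0.0000
After 1 (propagate distance d=5): x=7.0000 theta=0.0000
After 2 (thin lens f=31): x=7.0000 theta=-7/31 (≈-0.2258)
After 3 (propagate distance d=16): x=105/31 (≈3.3871) theta=-7/31 (≈-0.2258)
After 4 (thin lens f=35): x=105/31 (≈3.3871) theta=-10/31 (≈-0.3226)
After 5 (propagate distance d=17): x=-65/31 (≈-2.0968) theta=-10/31 (≈-0.3226)
After 6 (thin lens f=34): x=-65/31 (≈-2.0968) theta=-275/1054 (≈-0.2609)
z_focus = -x_out/theta_out = -(-65/31)/(-275/1054) = -442/55 ≈ -8.0364
Rounded to 4 decimal places: z = -8.0364

Answer: -8.0364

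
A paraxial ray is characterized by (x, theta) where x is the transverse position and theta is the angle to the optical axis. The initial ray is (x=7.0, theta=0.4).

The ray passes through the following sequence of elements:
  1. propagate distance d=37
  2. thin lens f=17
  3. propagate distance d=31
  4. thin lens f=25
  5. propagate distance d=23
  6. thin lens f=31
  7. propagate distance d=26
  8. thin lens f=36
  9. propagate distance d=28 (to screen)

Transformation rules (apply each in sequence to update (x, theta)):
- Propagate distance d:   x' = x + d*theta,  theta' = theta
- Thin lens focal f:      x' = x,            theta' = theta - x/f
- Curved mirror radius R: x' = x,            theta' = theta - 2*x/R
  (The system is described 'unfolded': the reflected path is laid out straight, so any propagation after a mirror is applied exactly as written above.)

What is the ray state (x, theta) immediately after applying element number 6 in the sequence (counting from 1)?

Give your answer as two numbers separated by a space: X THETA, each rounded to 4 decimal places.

Answer: -20.7384 0.0087

Derivation:
Initial: x=7.0000 theta=0.4000
After 1 (propagate distance d=37): x=21.8000 theta=0.4000
After 2 (thin lens f=17): x=21.8000 theta=-15/17 (≈-0.8824)
After 3 (propagate distance d=31): x=-472/85 (≈-5.5529) theta=-15/17 (≈-0.8824)
After 4 (thin lens f=25): x=-472/85 (≈-5.5529) theta=-1403/2125 (≈-0.6602)
After 5 (propagate distance d=23): x=-44069/2125 (≈-20.7384) theta=-1403/2125 (≈-0.6602)
After 6 (thin lens f=31): x=-44069/2125 (≈-20.7384) theta=576/65875 (≈0.0087)
Rounded to 4 decimal places: x = -20.7384, theta = 0.0087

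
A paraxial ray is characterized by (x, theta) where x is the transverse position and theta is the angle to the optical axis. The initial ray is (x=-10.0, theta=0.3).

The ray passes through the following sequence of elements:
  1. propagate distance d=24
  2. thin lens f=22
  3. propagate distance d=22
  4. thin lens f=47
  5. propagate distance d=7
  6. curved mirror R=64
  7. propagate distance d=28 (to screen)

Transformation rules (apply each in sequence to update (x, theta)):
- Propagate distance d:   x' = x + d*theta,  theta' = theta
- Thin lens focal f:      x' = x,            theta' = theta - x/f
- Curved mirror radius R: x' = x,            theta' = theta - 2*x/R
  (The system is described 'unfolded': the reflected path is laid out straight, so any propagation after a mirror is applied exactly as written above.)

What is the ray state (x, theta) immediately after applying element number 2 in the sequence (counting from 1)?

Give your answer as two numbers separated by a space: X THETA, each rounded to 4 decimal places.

Initial: x=-10.0000 theta=0.3000
After 1 (propagate distance d=24): x=-2.8000 theta=0.3000
After 2 (thin lens f=22): x=-2.8000 theta=47/110 (≈0.4273)
Rounded to 4 decimal places: x = -2.8000, theta = 0.4273

Answer: -2.8000 0.4273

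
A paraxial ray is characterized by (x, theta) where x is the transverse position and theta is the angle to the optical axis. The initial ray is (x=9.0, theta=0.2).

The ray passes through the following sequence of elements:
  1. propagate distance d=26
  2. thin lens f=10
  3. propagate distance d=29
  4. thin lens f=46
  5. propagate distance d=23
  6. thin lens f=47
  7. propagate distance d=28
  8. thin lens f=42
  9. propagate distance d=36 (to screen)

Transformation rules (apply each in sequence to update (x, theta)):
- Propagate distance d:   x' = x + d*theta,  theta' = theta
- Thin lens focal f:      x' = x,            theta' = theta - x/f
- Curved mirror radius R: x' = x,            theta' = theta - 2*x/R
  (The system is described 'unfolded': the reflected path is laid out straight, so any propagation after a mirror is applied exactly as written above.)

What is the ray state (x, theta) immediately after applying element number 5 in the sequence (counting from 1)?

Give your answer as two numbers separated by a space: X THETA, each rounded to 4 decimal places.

Initial: x=9.0000 theta=0.2000
After 1 (propagate distance d=26): x=14.2000 theta=0.2000
After 2 (thin lens f=10): x=14.2000 theta=-1.2200
After 3 (propagate distance d=29): x=-21.1800 theta=-1.2200
After 4 (thin lens f=46): x=-21.1800 theta=-1747/2300 (≈-0.7596)
After 5 (propagate distance d=23): x=-38.6500 theta=-1747/2300 (≈-0.7596)
Rounded to 4 decimal places: x = -38.6500, theta = -0.7596

Answer: -38.6500 -0.7596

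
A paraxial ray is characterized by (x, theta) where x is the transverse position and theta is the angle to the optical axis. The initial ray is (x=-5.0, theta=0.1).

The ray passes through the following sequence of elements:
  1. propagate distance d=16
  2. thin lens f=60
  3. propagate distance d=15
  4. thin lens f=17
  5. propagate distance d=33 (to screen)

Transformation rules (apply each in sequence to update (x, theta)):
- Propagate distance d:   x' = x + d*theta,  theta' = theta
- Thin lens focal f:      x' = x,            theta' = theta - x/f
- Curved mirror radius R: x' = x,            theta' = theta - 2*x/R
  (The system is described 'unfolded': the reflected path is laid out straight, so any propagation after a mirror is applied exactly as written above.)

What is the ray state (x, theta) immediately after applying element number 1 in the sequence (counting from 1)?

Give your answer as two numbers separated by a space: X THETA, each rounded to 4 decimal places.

Initial: x=-5.0000 theta=0.1000
After 1 (propagate distance d=16): x=-3.4000 theta=0.1000
Rounded to 4 decimal places: x = -3.4000, theta = 0.1000

Answer: -3.4000 0.1000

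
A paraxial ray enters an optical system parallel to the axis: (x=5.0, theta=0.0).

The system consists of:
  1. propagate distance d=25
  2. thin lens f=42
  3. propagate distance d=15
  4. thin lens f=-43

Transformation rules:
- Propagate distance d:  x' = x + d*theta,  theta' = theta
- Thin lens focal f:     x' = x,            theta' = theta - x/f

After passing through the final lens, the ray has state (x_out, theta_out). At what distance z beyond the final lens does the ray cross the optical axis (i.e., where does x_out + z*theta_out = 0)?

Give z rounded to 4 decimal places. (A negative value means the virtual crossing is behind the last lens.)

Answer: 72.5625

Derivation:
Initial: x=5.0000 theta=0.0000
After 1 (propagate distance d=25): x=5.0000 theta=0.0000
After 2 (thin lens f=42): x=5.0000 theta=-5/42 (≈-0.1190)
After 3 (propagate distance d=15): x=45/14 (≈3.2143) theta=-5/42 (≈-0.1190)
After 4 (thin lens f=-43): x=45/14 (≈3.2143) theta=-40/903 (≈-0.0443)
z_focus = -x_out/theta_out = -(45/14)/(-40/903) = 72.5625
Rounded to 4 decimal places: z = 72.5625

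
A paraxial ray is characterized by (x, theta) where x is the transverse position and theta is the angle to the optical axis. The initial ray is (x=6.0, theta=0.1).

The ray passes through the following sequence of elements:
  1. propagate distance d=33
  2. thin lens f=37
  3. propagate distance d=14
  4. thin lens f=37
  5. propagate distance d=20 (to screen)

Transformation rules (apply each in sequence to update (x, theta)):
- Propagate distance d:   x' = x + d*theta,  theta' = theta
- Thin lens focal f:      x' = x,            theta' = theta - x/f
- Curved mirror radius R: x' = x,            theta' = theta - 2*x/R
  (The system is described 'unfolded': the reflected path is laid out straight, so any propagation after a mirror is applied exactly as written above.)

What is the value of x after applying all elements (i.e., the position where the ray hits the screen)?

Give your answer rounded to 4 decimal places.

Initial: x=6.0000 theta=0.1000
After 1 (propagate distance d=33): x=9.3000 theta=0.1000
After 2 (thin lens f=37): x=9.3000 theta=-28/185 (≈-0.1514)
After 3 (propagate distance d=14): x=2657/370 (≈7.1811) theta=-28/185 (≈-0.1514)
After 4 (thin lens f=37): x=2657/370 (≈7.1811) theta=-4729/13690 (≈-0.3454)
After 5 (propagate distance d=20 (to screen)): x=3729/13690 (≈0.2724) theta=-4729/13690 (≈-0.3454)
Rounded to 4 decimal places: x = 0.2724

Answer: 0.2724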